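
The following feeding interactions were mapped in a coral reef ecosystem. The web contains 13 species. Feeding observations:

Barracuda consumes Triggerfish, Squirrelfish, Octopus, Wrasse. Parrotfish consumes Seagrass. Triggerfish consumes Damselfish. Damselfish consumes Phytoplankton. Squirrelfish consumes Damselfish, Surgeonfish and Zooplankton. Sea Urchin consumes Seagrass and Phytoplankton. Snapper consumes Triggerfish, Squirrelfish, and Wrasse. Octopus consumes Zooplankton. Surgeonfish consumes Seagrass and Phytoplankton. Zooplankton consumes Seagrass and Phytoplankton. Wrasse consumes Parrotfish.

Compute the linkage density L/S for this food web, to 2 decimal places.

There are L = 21 links among S = 13 species.
L/S = 21/13 = 1.6154 ≈ 1.62.

L/S = 1.62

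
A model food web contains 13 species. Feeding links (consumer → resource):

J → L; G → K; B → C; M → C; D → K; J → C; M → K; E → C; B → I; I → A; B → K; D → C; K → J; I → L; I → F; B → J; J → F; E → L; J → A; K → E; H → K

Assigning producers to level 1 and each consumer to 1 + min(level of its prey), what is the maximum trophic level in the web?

4

Producers (level 1): A, L, F, C.
Following each consumer down to its lowest-level prey: L → E → K → H (levels 1 through 4).
All prey of H (K 3) are at level 3 or above, so H is at level 1 + 3 = 4.
Every consumer has at least one prey at level 3 or below, so none exceeds level 4.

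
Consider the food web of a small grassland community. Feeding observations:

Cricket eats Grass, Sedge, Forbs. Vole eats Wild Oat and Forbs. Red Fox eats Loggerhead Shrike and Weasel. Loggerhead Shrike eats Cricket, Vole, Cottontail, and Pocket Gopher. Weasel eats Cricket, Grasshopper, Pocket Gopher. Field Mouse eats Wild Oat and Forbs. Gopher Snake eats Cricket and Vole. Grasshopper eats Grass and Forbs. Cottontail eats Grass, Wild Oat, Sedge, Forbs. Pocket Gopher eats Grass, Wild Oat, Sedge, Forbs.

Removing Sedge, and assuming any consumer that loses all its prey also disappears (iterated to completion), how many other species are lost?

0

Remove Sedge.
Every predator of it retains at least one other prey: Cricket still has Grass, Forbs; Cottontail still has Grass, Forbs, Wild Oat; Pocket Gopher still has Grass, Forbs, Wild Oat.
No consumer loses all prey, so no secondary extinctions occur.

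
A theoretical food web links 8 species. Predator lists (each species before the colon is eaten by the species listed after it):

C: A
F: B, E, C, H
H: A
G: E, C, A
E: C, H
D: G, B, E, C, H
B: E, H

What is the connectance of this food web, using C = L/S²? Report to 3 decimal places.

C = 0.281

The web has S = 8 species and L = 18 feeding links.
C = L / S² = 18 / 64 = 0.2812 ≈ 0.281.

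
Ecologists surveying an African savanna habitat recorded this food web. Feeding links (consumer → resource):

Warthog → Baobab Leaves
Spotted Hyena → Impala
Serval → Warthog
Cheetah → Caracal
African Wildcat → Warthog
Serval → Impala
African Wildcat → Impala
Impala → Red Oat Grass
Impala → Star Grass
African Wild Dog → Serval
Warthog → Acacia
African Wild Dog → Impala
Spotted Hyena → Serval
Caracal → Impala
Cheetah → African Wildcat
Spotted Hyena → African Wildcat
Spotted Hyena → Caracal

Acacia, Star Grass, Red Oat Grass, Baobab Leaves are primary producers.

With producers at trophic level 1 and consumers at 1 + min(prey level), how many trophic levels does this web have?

Producers (level 1): Acacia, Star Grass, Red Oat Grass, Baobab Leaves.
Following each consumer down to its lowest-level prey: Acacia → Warthog → African Wildcat → Cheetah (levels 1 through 4).
All prey of Cheetah (African Wildcat 3, Caracal 3) are at level 3 or above, so Cheetah is at level 1 + 3 = 4.
Every consumer has at least one prey at level 3 or below, so none exceeds level 4.

4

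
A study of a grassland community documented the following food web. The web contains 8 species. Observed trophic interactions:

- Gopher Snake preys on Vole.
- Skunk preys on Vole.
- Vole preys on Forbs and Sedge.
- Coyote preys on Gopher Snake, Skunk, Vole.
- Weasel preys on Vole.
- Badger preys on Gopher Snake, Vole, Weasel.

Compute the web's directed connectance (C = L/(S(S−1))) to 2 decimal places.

C = 0.20

The web has S = 8 species and L = 11 feeding links.
C = L / (S(S−1)) = 11 / 56 = 0.1964 ≈ 0.20.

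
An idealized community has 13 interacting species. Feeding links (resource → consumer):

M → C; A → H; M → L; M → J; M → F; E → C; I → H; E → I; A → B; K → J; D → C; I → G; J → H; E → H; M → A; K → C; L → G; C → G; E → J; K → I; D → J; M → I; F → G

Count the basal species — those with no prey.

Basal species (no prey listed): D, E, M, K.
Count: 4.

4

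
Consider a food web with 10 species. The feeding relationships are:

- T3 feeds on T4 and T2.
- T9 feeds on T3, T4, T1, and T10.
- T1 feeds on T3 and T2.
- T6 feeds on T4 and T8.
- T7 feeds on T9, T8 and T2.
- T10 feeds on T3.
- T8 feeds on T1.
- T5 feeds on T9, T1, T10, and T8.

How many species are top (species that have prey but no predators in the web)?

Top species (has prey, but nothing eats it): T7, T5, T6.
Count: 3.

3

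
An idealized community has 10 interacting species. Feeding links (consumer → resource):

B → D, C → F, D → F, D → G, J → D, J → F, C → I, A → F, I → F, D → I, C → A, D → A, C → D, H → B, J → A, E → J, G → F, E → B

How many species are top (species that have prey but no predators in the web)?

Top species (has prey, but nothing eats it): C, H, E.
Count: 3.

3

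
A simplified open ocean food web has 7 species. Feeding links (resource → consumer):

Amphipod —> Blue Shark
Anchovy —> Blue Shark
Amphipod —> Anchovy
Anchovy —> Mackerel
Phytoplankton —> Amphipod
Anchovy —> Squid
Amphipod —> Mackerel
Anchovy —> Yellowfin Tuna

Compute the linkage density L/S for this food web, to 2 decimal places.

There are L = 8 links among S = 7 species.
L/S = 8/7 = 1.1429 ≈ 1.14.

L/S = 1.14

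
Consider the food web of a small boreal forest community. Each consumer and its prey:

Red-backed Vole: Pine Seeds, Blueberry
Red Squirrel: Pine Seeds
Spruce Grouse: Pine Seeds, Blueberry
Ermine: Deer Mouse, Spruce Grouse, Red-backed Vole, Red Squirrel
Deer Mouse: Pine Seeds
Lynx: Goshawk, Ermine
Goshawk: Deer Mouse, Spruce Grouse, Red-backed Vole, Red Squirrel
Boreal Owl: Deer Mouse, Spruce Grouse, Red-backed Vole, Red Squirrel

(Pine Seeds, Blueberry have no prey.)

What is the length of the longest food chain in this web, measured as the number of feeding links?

One longest chain: Pine Seeds → Deer Mouse → Ermine → Lynx.
It has 4 species and 3 links.

3 links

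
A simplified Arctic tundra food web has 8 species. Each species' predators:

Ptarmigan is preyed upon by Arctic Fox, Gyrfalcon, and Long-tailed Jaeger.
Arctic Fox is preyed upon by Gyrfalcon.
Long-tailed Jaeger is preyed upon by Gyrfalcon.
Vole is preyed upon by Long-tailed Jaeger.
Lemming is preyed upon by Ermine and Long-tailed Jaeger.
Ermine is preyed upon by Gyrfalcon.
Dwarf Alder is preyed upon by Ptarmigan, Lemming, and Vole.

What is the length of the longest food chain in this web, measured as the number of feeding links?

3 links

One longest chain: Dwarf Alder → Lemming → Long-tailed Jaeger → Gyrfalcon.
It has 4 species and 3 links.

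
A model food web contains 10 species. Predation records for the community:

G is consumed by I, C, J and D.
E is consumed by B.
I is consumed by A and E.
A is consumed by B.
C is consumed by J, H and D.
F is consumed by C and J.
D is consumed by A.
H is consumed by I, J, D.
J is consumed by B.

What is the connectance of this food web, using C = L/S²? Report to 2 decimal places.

The web has S = 10 species and L = 18 feeding links.
C = L / S² = 18 / 100 = 0.1800 ≈ 0.18.

C = 0.18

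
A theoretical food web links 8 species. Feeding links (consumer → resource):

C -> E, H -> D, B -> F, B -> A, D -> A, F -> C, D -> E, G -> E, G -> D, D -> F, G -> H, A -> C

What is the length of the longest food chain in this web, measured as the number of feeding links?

One longest chain: E → C → A → D → H → G.
It has 6 species and 5 links.

5 links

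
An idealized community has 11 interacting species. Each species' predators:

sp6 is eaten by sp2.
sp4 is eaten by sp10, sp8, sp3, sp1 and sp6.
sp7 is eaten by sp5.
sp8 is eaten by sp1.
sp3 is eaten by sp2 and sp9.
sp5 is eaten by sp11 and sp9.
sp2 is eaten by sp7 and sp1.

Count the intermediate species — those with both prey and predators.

Intermediate species (has both prey and predators): sp6, sp3, sp8, sp2, sp7, sp5.
Count: 6.

6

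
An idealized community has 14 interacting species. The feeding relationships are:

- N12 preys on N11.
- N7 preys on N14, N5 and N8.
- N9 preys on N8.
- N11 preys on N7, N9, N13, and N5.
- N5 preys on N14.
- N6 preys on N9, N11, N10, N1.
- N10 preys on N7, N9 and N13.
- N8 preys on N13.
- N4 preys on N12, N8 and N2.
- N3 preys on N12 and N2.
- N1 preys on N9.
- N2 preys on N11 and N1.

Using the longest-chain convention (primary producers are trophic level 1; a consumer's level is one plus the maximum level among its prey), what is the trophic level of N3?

N13 is a producer → level 1.
N8 eats N13 → level 2.
N9 eats N8 → level 3.
N11 eats N9 (level 3); other prey at levels: N13 1, N5 2, N7 3 → level 4.
N2 eats N11 (level 4); other prey at levels: N1 4 → level 5.
N3 eats N2 (level 5); other prey at levels: N12 5 → level 6.

Trophic level 6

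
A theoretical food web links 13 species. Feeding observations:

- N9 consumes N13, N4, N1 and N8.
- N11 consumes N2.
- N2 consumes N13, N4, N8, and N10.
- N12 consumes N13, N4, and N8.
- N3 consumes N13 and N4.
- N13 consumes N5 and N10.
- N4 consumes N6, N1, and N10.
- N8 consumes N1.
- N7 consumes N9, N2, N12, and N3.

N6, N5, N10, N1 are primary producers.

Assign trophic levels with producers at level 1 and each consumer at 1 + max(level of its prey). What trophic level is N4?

N6 is a producer → level 1.
N4 eats N6 (level 1); other prey at levels: N10 1, N1 1 → level 2.

Trophic level 2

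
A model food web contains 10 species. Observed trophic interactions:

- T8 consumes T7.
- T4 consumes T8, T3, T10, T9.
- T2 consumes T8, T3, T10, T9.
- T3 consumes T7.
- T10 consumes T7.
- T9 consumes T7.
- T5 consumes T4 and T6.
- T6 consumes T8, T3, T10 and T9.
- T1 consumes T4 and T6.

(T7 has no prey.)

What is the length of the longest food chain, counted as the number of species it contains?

4 species

One longest chain: T7 → T8 → T4 → T1.
It has 4 species and 3 links.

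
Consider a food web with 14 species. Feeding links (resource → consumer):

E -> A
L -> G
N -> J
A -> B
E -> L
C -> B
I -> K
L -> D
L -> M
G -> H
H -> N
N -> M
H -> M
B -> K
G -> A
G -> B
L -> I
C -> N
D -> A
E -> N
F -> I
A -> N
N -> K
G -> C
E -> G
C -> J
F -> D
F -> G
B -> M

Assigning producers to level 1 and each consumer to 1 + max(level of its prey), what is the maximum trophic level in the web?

Producers (level 1): E, F.
E → L → G → H → N → M gives M level 6.
No species has a prey at level 6, so no species reaches level 7.

6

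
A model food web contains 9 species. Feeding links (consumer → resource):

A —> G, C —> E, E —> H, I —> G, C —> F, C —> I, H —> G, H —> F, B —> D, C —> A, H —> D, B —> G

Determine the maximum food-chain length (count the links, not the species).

One longest chain: G → H → E → C.
It has 4 species and 3 links.

3 links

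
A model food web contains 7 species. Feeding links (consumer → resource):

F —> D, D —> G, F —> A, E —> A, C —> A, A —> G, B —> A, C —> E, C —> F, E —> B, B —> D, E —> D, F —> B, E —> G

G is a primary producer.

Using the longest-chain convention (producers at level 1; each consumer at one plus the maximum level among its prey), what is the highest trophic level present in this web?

Producers (level 1): G.
G → D → B → F → C gives C level 5.
No species has a prey at level 5, so no species reaches level 6.

5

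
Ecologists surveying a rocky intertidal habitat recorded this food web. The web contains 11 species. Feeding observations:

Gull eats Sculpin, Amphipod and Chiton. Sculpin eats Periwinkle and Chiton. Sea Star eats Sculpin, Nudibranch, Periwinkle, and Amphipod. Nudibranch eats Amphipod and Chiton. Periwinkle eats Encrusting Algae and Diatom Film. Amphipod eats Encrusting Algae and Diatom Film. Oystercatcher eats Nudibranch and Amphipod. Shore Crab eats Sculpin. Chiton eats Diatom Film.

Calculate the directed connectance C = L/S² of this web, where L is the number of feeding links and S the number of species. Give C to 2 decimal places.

C = 0.16

The web has S = 11 species and L = 19 feeding links.
C = L / S² = 19 / 121 = 0.1570 ≈ 0.16.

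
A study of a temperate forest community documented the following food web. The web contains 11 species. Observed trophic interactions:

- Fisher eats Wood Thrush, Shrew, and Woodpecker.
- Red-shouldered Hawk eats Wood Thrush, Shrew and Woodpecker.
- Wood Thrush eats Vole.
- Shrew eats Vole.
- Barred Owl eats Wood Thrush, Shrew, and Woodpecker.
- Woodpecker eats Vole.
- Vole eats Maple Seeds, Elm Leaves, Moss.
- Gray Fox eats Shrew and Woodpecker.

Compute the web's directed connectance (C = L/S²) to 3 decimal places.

The web has S = 11 species and L = 17 feeding links.
C = L / S² = 17 / 121 = 0.1405 ≈ 0.140.

C = 0.140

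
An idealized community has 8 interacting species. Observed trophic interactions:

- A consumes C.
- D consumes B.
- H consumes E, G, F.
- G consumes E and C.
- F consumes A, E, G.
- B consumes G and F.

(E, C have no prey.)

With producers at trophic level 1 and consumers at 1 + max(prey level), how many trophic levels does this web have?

5

Producers (level 1): E, C.
E → G → F → B → D gives D level 5.
No species has a prey at level 5, so no species reaches level 6.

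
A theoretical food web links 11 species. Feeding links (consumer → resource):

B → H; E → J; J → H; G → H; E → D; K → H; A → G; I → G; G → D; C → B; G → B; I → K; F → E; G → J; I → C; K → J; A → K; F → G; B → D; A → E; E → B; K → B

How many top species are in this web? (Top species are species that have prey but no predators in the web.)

Top species (has prey, but nothing eats it): I, F, A.
Count: 3.

3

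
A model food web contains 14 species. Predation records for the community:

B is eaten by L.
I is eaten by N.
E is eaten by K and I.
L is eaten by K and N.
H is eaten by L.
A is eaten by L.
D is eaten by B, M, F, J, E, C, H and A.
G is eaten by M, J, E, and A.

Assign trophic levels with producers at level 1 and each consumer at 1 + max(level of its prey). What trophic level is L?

Trophic level 3

G is a producer → level 1.
A eats G (level 1); other prey at levels: D 1 → level 2.
L eats A (level 2); other prey at levels: B 2, H 2 → level 3.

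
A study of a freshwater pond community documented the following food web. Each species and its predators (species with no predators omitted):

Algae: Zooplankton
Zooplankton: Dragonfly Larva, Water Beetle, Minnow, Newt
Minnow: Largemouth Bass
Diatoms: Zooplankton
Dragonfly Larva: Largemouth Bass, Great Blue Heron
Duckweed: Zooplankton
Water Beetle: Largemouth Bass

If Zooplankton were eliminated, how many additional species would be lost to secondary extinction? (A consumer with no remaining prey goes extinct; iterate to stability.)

Remove Zooplankton.
Round 1: Dragonfly Larva (all prey gone), Water Beetle (all prey gone), Minnow (all prey gone), Newt (all prey gone) → extinct.
Round 2: Largemouth Bass (all prey gone), Great Blue Heron (all prey gone) → extinct.
No further losses. Total secondary extinctions: 6.

6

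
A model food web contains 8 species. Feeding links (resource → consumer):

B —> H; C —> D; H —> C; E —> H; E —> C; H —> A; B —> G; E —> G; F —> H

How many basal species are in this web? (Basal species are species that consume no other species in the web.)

3

Basal species (no prey listed): F, E, B.
Count: 3.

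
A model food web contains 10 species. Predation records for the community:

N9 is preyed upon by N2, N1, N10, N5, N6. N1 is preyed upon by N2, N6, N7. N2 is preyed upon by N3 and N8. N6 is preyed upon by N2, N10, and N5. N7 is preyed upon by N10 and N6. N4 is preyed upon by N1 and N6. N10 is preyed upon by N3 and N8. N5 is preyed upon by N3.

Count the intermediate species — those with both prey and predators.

6

Intermediate species (has both prey and predators): N1, N7, N6, N5, N10, N2.
Count: 6.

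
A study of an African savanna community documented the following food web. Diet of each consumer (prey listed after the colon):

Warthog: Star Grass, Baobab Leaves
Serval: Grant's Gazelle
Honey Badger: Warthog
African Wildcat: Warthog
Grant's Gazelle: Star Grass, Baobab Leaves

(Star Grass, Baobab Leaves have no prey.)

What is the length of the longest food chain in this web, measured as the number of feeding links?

2 links

One longest chain: Star Grass → Warthog → African Wildcat.
It has 3 species and 2 links.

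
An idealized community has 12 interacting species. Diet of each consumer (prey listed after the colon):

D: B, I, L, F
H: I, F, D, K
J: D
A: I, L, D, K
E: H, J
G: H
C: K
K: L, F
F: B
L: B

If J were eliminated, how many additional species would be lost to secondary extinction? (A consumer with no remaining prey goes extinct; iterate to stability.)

Remove J.
Every predator of it retains at least one other prey: E still has H.
No consumer loses all prey, so no secondary extinctions occur.

0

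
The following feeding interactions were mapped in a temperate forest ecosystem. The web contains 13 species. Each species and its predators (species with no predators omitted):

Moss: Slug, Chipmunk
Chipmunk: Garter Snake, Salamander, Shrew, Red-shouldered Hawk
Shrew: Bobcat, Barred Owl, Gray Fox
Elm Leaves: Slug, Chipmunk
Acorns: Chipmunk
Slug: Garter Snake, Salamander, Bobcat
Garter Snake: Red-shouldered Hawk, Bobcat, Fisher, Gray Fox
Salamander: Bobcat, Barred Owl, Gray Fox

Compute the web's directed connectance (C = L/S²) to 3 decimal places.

The web has S = 13 species and L = 22 feeding links.
C = L / S² = 22 / 169 = 0.1302 ≈ 0.130.

C = 0.130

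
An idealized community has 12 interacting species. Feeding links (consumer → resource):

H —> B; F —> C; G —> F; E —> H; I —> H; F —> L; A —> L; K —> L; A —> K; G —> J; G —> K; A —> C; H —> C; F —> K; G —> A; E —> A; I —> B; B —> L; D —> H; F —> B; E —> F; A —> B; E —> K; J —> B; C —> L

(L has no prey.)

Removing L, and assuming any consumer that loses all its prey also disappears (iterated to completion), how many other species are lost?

11

Remove L.
Round 1: K (all prey gone), B (all prey gone), C (all prey gone) → extinct.
Round 2: H (all prey gone), A (all prey gone), F (all prey gone), J (all prey gone) → extinct.
Round 3: I (all prey gone), D (all prey gone), E (all prey gone), G (all prey gone) → extinct.
No further losses. Total secondary extinctions: 11.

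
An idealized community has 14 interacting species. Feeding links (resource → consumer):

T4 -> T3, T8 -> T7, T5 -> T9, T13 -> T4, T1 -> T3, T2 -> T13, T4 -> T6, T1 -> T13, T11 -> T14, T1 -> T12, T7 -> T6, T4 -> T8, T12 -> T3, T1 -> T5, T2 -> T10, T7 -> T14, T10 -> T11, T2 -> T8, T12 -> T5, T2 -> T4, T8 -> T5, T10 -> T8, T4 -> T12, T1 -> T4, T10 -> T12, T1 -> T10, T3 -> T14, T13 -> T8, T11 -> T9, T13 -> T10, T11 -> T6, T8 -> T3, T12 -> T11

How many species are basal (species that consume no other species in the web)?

Basal species (no prey listed): T1, T2.
Count: 2.

2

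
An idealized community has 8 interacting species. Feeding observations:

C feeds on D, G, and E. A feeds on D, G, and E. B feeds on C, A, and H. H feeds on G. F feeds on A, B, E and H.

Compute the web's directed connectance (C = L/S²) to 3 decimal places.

C = 0.219

The web has S = 8 species and L = 14 feeding links.
C = L / S² = 14 / 64 = 0.2188 ≈ 0.219.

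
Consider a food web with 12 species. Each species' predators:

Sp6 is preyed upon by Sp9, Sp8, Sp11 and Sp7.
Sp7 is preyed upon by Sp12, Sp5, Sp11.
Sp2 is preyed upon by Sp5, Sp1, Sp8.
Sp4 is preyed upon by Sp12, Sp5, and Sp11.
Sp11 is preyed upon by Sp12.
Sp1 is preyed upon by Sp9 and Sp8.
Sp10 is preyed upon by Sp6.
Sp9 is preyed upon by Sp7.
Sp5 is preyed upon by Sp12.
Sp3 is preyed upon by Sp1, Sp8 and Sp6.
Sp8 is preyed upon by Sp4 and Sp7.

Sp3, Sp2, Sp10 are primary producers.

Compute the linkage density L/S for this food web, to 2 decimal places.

L/S = 2.00

There are L = 24 links among S = 12 species.
L/S = 24/12 = 2.0000 ≈ 2.00.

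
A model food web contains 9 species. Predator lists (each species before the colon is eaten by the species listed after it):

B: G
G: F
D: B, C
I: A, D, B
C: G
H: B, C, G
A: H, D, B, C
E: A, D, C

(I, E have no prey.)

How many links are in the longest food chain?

5 links

One longest chain: I → A → H → B → G → F.
It has 6 species and 5 links.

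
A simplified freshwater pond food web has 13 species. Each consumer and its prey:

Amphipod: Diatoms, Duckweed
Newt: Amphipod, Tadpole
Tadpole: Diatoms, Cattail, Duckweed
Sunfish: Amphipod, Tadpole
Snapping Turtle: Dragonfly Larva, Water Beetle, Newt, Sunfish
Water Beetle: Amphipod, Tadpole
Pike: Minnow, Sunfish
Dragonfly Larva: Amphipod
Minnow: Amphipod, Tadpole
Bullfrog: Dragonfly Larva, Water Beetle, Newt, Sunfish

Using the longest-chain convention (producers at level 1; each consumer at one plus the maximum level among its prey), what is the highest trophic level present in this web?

4

Producers (level 1): Diatoms, Cattail, Duckweed.
Diatoms → Amphipod → Newt → Bullfrog gives Bullfrog level 4.
No species has a prey at level 4, so no species reaches level 5.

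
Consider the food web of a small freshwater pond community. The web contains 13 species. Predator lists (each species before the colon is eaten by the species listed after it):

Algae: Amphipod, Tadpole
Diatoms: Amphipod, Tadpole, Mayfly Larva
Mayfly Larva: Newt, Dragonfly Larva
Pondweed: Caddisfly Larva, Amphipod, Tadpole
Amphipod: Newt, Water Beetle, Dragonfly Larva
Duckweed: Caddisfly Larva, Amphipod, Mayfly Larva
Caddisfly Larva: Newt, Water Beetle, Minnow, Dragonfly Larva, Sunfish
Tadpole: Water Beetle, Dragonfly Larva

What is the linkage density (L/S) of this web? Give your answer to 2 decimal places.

There are L = 23 links among S = 13 species.
L/S = 23/13 = 1.7692 ≈ 1.77.

L/S = 1.77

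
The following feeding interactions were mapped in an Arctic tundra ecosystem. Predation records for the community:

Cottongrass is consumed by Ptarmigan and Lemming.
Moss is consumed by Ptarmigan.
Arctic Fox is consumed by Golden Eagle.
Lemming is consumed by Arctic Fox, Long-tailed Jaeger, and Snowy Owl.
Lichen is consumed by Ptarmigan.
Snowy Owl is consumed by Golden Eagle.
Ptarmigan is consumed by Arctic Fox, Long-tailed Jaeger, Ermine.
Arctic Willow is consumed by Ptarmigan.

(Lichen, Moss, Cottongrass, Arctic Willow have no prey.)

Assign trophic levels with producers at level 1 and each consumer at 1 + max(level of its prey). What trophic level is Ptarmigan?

Trophic level 2

Lichen is a producer → level 1.
Ptarmigan eats Lichen (level 1); other prey at levels: Moss 1, Cottongrass 1, Arctic Willow 1 → level 2.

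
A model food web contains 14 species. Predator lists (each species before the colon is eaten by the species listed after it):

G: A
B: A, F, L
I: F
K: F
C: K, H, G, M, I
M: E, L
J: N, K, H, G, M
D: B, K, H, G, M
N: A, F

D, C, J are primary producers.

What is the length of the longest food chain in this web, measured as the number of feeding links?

2 links

One longest chain: D → M → E.
It has 3 species and 2 links.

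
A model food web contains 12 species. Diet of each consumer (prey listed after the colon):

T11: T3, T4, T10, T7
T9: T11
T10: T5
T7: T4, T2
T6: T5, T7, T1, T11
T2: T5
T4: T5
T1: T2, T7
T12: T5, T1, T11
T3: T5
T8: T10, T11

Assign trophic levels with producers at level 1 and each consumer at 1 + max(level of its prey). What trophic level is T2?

T5 is a producer → level 1.
T2 eats T5 → level 2.

Trophic level 2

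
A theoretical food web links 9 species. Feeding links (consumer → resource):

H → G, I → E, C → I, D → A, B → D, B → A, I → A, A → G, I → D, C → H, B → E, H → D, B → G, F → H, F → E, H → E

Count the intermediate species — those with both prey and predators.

4

Intermediate species (has both prey and predators): A, D, I, H.
Count: 4.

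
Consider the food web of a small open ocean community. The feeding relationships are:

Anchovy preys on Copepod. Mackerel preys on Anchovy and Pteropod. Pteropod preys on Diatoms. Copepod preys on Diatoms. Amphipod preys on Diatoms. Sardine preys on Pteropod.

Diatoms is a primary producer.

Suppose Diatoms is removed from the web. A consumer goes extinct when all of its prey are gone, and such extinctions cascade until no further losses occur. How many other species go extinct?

Remove Diatoms.
Round 1: Pteropod (all prey gone), Copepod (all prey gone), Amphipod (all prey gone) → extinct.
Round 2: Anchovy (all prey gone), Sardine (all prey gone) → extinct.
Round 3: Mackerel (all prey gone) → extinct.
No further losses. Total secondary extinctions: 6.

6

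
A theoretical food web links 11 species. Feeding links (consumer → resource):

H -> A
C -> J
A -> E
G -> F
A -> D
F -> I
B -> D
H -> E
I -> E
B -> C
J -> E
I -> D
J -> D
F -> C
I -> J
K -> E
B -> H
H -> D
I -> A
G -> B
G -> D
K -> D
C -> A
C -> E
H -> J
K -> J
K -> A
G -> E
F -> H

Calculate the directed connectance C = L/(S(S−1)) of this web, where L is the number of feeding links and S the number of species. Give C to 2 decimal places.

The web has S = 11 species and L = 29 feeding links.
C = L / (S(S−1)) = 29 / 110 = 0.2636 ≈ 0.26.

C = 0.26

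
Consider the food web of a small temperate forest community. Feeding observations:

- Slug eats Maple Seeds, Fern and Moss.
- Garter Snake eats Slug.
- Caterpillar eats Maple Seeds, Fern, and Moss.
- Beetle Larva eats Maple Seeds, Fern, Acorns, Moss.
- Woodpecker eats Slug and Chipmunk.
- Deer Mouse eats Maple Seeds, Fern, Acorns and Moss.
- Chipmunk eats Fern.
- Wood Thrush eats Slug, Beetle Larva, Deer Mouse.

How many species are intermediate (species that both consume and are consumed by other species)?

4

Intermediate species (has both prey and predators): Beetle Larva, Chipmunk, Slug, Deer Mouse.
Count: 4.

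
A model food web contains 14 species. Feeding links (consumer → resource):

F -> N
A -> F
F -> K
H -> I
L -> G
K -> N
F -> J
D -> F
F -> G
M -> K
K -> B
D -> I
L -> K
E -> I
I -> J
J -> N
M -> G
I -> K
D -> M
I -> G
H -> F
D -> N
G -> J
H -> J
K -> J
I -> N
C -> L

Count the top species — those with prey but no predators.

5

Top species (has prey, but nothing eats it): D, C, H, E, A.
Count: 5.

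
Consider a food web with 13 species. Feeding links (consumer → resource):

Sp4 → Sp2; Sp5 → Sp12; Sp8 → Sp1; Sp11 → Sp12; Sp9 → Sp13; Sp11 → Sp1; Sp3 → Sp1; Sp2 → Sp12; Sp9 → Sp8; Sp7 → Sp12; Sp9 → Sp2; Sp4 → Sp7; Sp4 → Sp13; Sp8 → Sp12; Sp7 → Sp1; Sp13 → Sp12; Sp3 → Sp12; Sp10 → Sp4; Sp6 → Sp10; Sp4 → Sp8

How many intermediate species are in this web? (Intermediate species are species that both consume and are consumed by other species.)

Intermediate species (has both prey and predators): Sp13, Sp8, Sp2, Sp7, Sp4, Sp10.
Count: 6.

6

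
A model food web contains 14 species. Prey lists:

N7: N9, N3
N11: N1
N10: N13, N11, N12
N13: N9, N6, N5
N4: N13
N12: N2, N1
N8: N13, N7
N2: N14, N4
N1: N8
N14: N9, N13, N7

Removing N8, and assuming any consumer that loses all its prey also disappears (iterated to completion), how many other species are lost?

2

Remove N8.
Round 1: N1 (all prey gone) → extinct.
Round 2: N11 (all prey gone) → extinct.
No further losses. Total secondary extinctions: 2.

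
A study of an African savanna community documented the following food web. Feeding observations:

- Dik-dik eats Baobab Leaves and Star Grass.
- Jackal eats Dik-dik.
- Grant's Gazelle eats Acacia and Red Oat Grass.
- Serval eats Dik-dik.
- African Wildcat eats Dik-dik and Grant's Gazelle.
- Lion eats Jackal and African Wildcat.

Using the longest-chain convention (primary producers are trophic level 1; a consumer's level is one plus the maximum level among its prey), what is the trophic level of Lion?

Trophic level 4

Baobab Leaves is a producer → level 1.
Dik-dik eats Baobab Leaves (level 1); other prey at levels: Star Grass 1 → level 2.
Jackal eats Dik-dik → level 3.
Lion eats Jackal (level 3); other prey at levels: African Wildcat 3 → level 4.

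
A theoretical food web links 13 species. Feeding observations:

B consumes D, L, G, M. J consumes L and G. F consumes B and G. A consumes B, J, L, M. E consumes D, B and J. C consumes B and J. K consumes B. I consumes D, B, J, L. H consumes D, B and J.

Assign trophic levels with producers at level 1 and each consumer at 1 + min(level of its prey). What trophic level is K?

L is a producer → level 1.
B eats L → level 2.
K eats B → level 3.
No prey of K is below level 2, so 3 is the minimum.

Trophic level 3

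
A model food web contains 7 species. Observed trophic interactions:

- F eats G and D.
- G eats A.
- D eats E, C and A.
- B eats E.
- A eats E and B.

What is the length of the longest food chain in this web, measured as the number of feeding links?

One longest chain: E → B → A → G → F.
It has 5 species and 4 links.

4 links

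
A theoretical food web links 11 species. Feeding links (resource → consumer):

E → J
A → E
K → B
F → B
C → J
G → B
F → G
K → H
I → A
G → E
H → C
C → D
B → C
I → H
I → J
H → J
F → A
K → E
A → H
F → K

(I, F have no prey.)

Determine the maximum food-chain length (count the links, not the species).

4 links

One longest chain: F → K → B → C → D.
It has 5 species and 4 links.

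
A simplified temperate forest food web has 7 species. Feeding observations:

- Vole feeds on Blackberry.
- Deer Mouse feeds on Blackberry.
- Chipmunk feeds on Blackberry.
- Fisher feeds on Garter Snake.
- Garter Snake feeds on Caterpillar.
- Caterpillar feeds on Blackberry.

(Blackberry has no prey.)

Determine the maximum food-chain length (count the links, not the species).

One longest chain: Blackberry → Caterpillar → Garter Snake → Fisher.
It has 4 species and 3 links.

3 links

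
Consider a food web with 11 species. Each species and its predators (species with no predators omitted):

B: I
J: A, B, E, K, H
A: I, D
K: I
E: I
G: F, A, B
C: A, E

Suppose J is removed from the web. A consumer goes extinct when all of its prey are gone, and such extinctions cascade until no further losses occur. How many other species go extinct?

2

Remove J.
Round 1: K (all prey gone), H (all prey gone) → extinct.
No further losses. Total secondary extinctions: 2.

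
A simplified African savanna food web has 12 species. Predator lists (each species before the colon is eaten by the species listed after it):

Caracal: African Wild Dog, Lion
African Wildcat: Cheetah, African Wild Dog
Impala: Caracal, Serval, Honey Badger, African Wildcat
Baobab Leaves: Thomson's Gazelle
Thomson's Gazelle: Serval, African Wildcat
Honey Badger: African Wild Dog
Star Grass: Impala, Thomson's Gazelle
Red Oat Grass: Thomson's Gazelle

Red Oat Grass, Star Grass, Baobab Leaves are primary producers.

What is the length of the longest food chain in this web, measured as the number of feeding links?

3 links

One longest chain: Star Grass → Impala → African Wildcat → Cheetah.
It has 4 species and 3 links.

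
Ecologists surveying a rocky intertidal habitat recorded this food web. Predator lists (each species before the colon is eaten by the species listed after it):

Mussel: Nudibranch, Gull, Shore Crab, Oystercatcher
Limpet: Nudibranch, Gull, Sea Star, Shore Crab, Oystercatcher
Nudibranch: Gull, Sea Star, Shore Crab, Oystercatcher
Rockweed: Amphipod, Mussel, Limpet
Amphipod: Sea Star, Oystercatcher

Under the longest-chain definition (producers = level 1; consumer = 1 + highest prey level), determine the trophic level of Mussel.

Rockweed is a producer → level 1.
Mussel eats Rockweed → level 2.

Trophic level 2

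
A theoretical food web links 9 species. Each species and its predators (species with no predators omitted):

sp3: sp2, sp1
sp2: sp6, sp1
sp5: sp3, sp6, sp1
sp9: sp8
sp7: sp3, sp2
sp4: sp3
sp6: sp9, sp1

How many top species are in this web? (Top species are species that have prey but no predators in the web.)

2

Top species (has prey, but nothing eats it): sp1, sp8.
Count: 2.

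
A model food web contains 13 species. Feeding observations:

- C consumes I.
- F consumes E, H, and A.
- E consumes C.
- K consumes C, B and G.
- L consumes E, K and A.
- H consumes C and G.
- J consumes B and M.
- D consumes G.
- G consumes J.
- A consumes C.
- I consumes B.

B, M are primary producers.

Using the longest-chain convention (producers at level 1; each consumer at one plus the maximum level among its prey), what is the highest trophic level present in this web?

5

Producers (level 1): B, M.
B → I → C → E → L gives L level 5.
No species has a prey at level 5, so no species reaches level 6.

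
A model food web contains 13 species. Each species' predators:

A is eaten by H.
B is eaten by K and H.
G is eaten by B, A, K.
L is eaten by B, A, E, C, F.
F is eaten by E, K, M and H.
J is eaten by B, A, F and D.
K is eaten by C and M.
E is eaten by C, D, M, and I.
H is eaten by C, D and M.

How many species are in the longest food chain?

One longest chain: J → B → K → C.
It has 4 species and 3 links.

4 species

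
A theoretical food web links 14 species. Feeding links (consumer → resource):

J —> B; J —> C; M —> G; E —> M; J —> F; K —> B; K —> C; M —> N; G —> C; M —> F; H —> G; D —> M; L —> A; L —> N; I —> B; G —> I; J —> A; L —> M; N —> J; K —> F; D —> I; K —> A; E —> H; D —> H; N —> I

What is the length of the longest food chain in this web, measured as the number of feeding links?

4 links

One longest chain: B → I → G → H → D.
It has 5 species and 4 links.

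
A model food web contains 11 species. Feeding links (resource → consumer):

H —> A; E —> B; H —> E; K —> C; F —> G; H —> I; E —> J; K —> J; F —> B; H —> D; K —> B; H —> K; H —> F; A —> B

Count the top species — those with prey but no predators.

Top species (has prey, but nothing eats it): I, D, G, C, B, J.
Count: 6.

6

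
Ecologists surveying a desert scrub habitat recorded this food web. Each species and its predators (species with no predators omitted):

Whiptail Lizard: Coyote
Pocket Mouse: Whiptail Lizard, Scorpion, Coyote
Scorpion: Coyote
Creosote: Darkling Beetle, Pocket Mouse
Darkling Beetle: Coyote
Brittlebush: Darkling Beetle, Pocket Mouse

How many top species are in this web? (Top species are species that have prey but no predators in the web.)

1

Top species (has prey, but nothing eats it): Coyote.
Count: 1.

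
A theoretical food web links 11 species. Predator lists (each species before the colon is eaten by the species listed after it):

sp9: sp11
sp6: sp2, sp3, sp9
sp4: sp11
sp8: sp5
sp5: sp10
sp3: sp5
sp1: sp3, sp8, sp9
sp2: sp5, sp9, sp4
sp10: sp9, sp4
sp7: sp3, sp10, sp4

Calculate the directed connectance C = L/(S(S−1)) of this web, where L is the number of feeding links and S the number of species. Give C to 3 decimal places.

C = 0.173

The web has S = 11 species and L = 19 feeding links.
C = L / (S(S−1)) = 19 / 110 = 0.1727 ≈ 0.173.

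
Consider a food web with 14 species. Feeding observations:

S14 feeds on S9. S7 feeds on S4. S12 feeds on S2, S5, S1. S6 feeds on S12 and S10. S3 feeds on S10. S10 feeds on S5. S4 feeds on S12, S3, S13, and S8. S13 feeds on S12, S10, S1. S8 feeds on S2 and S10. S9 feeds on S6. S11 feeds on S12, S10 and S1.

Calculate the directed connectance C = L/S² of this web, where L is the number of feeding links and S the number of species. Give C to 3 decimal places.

The web has S = 14 species and L = 22 feeding links.
C = L / S² = 22 / 196 = 0.1122 ≈ 0.112.

C = 0.112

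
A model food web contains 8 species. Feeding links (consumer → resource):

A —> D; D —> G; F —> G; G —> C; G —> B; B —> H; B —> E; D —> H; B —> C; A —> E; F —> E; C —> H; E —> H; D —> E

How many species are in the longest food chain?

One longest chain: H → E → B → G → D → A.
It has 6 species and 5 links.

6 species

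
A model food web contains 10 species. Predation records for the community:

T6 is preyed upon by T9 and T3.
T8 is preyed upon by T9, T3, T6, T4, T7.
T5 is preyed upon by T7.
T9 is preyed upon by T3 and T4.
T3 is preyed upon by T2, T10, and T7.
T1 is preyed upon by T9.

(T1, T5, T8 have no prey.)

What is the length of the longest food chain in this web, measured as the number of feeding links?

One longest chain: T8 → T6 → T9 → T3 → T2.
It has 5 species and 4 links.

4 links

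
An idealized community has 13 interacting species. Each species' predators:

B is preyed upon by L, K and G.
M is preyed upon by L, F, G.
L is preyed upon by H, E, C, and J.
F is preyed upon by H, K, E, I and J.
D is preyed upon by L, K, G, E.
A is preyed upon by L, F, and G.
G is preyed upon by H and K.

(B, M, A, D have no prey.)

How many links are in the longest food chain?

One longest chain: B → L → C.
It has 3 species and 2 links.

2 links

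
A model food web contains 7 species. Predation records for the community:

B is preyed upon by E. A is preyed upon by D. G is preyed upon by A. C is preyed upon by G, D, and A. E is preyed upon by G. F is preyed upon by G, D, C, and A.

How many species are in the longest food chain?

One longest chain: B → E → G → A → D.
It has 5 species and 4 links.

5 species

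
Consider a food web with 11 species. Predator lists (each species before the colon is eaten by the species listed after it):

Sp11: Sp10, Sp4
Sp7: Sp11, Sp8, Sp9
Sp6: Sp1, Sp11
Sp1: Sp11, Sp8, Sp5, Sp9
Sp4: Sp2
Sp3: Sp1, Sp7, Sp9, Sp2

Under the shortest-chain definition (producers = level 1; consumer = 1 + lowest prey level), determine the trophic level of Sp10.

Sp6 is a producer → level 1.
Sp11 eats Sp6 → level 2.
Sp10 eats Sp11 → level 3.
No prey of Sp10 is below level 2, so 3 is the minimum.

Trophic level 3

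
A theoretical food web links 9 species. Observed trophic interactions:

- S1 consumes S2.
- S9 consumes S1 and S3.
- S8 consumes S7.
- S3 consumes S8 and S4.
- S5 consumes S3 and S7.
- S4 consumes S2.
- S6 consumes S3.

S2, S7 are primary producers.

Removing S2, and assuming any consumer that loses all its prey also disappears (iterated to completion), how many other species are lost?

2

Remove S2.
Round 1: S1 (all prey gone), S4 (all prey gone) → extinct.
No further losses. Total secondary extinctions: 2.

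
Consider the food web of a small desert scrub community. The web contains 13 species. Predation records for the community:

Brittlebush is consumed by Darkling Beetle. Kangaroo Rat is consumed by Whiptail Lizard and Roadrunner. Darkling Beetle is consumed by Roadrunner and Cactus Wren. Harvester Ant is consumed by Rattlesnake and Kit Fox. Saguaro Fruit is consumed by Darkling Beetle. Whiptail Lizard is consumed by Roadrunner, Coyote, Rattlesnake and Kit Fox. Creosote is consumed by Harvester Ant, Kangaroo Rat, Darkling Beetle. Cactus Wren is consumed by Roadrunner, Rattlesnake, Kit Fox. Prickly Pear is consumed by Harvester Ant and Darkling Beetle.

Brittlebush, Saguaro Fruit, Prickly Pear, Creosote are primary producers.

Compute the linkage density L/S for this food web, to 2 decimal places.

There are L = 20 links among S = 13 species.
L/S = 20/13 = 1.5385 ≈ 1.54.

L/S = 1.54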